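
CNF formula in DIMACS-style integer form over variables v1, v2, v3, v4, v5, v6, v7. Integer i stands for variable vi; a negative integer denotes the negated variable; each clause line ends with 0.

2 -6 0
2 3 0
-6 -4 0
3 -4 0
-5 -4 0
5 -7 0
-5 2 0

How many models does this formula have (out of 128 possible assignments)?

30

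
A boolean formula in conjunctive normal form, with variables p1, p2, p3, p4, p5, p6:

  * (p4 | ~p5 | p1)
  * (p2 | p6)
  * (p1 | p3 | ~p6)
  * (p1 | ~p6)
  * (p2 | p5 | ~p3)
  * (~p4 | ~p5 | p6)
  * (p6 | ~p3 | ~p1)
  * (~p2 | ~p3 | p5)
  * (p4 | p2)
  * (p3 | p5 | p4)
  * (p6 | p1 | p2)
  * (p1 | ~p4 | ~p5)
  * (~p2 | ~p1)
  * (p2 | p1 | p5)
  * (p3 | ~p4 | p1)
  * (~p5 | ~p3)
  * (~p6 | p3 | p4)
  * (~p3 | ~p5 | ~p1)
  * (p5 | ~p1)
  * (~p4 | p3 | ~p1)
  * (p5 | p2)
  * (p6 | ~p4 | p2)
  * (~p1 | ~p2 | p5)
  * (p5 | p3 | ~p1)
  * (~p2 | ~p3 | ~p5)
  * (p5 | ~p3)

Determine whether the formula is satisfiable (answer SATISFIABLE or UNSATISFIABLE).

p5 = True:
  p1 = True:
    propagation gives p2=False, p6=True, p4=True; an empty clause results — contradiction.
  p1 = False:
    propagation gives p4=True; an empty clause results — contradiction.
p5 = False:
  propagation gives p1=False, p6=False, p2=True, p3=False; an empty clause results — contradiction.
Every branch closes, so no satisfying assignment exists.

UNSATISFIABLE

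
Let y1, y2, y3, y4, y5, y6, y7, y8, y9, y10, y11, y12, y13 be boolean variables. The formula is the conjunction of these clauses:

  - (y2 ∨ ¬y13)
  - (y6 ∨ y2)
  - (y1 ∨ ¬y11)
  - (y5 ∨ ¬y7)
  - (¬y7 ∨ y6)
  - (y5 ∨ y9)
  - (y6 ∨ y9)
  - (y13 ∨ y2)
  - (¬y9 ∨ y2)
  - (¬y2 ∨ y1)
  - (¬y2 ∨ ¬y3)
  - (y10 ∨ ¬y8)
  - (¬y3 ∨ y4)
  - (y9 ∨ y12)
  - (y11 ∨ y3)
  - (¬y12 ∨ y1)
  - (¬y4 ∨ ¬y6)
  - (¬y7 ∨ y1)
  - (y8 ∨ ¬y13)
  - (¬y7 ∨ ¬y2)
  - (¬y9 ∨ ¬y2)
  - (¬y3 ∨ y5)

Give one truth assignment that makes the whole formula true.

y1 = T, y2 = T, y3 = F, y4 = F, y5 = T, y6 = T, y7 = F, y8 = F, y9 = F, y10 = T, y11 = T, y12 = T, y13 = F

Pure literal: y1 appears only positively; assign y1 = True.
Pure literal: y5 appears only positively; assign y5 = True.
Try y2 = True.
  then y3 is forced to False.
  then y11 is forced to True.
  then y7 is forced to False.
  then y9 is forced to False.
  then y6 is forced to True.
  then y12 is forced to True.
  then y4 is forced to False.
Set y8 = False and propagate.
  then y13 is forced to False.
y10 is now unconstrained; take y10 = True.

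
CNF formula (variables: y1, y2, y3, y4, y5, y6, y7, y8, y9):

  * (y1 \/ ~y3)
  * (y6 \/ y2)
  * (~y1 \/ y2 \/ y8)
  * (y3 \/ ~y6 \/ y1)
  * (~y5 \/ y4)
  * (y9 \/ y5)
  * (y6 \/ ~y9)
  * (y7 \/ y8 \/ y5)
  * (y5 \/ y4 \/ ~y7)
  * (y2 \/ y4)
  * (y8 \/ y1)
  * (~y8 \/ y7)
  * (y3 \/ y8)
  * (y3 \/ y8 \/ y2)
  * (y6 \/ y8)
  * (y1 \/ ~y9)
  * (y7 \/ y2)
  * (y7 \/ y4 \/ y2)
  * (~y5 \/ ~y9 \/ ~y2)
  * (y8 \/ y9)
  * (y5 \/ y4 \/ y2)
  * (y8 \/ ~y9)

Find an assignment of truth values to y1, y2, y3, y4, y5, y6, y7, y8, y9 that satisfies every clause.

y1=1  y2=0  y3=1  y4=1  y5=1  y6=1  y7=1  y8=1  y9=0

Check each clause:
  1. (y1 \/ ~y3) — y1 is true.
  2. (y2 \/ y6) — y6 is true.
  3. (y2 \/ y8 \/ ~y1) — y8 is true.
  4. (~y6 \/ y3 \/ y1) — y1 is true.
  5. (y4 \/ ~y5) — y4 is true.
  6. (y9 \/ y5) — y5 is true.
  7. (y6 \/ ~y9) — y6 is true.
  8. (y5 \/ y7 \/ y8) — y8 is true.
  9. (~y7 \/ y4 \/ y5) — y4 is true.
  10. (y4 \/ y2) — y4 is true.
  11. (y8 \/ y1) — y8 is true.
  12. (y7 \/ ~y8) — y7 is true.
  13. (y3 \/ y8) — y8 is true.
  14. (y2 \/ y8 \/ y3) — y8 is true.
  15. (y8 \/ y6) — y8 is true.
  16. (y1 \/ ~y9) — y1 is true.
  17. (y7 \/ y2) — y7 is true.
  18. (y4 \/ y2 \/ y7) — y4 is true.
  19. (~y2 \/ ~y9 \/ ~y5) — ~y2 is true.
  20. (y8 \/ y9) — y8 is true.
  21. (y2 \/ y4 \/ y5) — y4 is true.
  22. (y8 \/ ~y9) — y8 is true.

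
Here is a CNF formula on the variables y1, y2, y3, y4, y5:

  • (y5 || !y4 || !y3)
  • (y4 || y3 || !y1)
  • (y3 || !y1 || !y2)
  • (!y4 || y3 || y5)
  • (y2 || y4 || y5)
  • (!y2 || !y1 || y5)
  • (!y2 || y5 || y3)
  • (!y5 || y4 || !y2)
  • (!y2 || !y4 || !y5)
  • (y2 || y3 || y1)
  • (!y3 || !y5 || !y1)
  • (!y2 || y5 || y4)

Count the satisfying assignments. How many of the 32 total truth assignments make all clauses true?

The models are:
  y1=0 y2=0 y3=1 y4=0 y5=1
  y1=0 y2=0 y3=1 y4=1 y5=1
  y1=1 y2=0 y3=0 y4=1 y5=1
Count: 3.

3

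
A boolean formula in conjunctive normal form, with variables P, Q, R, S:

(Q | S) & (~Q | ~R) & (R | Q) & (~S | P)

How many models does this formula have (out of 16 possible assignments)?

4

Satisfying assignments:
  P=F Q=T R=F S=F
  P=T Q=F R=T S=T
  P=T Q=T R=F S=F
  P=T Q=T R=F S=T
Count: 4.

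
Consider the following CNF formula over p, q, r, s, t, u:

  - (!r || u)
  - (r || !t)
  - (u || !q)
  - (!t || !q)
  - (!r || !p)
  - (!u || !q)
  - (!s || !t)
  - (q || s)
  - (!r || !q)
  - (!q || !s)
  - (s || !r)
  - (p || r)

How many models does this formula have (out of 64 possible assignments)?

3

Satisfying assignments:
  p=F q=F r=T s=T t=F u=T
  p=T q=F r=F s=T t=F u=F
  p=T q=F r=F s=T t=F u=T
Count: 3.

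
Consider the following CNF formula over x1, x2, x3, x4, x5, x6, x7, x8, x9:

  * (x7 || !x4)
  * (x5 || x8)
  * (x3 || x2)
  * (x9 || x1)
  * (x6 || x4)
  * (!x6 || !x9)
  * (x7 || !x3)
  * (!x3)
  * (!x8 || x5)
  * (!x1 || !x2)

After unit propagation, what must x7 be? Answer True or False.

(!x3) stands alone — x3 = False.
From (x3 || x2) and x3 = False: x2 = True.
(!x1 || !x2) with x2 = True leaves only !x1, so x1 = False.
In (x1 || x9), x1 is now false; x9 must hold, so x9 = True.
In (!x6 || !x9), !x9 is now false; !x6 must hold, so x6 = False.
(x6 || x4) with x6 = False leaves only x4, so x4 = True.
From (!x4 || x7) and x4 = True: x7 = True.

True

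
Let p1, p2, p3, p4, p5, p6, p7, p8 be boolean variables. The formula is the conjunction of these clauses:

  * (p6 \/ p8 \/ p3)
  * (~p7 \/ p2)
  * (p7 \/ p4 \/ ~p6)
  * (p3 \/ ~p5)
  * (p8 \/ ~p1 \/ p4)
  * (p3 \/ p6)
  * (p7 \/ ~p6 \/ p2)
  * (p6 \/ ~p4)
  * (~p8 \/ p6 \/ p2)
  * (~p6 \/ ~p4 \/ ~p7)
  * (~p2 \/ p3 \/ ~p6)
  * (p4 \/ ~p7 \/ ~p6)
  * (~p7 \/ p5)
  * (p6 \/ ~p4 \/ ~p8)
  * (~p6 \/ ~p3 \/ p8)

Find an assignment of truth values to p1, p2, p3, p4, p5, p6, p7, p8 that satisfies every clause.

Pure literal: p1 appears only negated; assign p1 = False.
Branch on p2: take p2 = True.
Set p3 = True and propagate.
Branch on p4: take p4 = False.
For the remaining variables, p5 = True, p6 = False, p7 = True, p8 = True works.

p1=False, p2=True, p3=True, p4=False, p5=True, p6=False, p7=True, p8=True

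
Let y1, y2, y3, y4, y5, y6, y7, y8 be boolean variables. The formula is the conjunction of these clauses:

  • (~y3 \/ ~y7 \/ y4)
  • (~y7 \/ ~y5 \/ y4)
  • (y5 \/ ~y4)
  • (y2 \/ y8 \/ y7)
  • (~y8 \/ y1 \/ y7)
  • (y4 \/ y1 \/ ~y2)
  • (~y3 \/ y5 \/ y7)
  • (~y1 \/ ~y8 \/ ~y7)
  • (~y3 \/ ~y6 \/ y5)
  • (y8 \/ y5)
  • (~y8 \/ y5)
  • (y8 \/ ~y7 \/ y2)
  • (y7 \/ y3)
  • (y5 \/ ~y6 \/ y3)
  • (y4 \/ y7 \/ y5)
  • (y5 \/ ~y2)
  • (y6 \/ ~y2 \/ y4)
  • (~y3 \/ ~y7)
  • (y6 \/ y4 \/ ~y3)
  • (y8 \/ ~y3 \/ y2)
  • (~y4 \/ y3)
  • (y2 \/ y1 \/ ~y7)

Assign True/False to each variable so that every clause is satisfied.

Branch on y1: take y1 = True.
Branch on y2: take y2 = True.
  then y5 is forced to True.
The remaining clauses are satisfied by y3 = True, y4 = False, y6 = True, y7 = False, y8 = True.
Every clause has at least one true literal under this assignment.

y1 = True, y2 = True, y3 = True, y4 = False, y5 = True, y6 = True, y7 = False, y8 = True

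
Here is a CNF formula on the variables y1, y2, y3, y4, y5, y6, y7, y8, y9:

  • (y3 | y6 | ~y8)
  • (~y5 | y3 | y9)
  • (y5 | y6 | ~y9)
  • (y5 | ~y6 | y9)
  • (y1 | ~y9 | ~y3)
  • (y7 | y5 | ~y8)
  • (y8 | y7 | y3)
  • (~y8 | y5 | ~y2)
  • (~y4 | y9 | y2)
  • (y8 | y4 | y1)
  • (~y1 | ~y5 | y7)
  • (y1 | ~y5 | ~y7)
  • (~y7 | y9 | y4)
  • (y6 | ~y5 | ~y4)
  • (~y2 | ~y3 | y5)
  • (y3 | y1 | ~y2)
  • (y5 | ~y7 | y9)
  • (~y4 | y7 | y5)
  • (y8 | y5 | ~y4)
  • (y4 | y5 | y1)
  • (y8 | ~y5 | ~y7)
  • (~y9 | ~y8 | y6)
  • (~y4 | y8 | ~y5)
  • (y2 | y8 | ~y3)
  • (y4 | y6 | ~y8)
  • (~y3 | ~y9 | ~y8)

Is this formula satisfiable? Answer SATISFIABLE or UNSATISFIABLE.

SATISFIABLE

Branch on y1: take y1 = True.
Branch on y2: take y2 = False.
Try y3 = False.
The remaining clauses are satisfied by y4 = False, y5 = False, y6 = True, y7 = True, y8 = True, y9 = True.
So y1 = T, y2 = F, y3 = F, y4 = F, y5 = F, y6 = T, y7 = T, y8 = T, y9 = T is a satisfying assignment.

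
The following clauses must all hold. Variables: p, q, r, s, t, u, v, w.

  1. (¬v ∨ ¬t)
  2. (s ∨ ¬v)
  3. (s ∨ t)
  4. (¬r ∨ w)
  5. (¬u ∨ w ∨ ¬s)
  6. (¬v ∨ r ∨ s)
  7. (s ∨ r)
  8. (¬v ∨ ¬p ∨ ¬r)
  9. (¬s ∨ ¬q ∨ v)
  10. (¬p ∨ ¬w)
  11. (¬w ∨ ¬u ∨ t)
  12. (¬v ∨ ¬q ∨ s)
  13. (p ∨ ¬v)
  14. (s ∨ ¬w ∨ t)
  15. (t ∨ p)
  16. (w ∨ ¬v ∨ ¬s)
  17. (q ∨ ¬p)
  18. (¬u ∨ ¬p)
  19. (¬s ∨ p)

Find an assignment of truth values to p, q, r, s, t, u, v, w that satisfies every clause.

p=False, q=True, r=True, s=False, t=True, u=True, v=False, w=True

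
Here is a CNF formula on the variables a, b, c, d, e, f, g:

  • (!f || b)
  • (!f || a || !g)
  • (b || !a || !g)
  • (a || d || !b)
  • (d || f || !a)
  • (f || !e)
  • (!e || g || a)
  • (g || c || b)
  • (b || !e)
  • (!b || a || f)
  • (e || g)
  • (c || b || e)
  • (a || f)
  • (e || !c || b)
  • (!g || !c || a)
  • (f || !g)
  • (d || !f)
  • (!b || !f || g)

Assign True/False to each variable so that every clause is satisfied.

a=True  b=True  c=False  d=True  e=True  f=True  g=True

Check each clause:
  1. (!f || b) — b is true.
  2. (!f || !g || a) — a is true.
  3. (!g || b || !a) — b is true.
  4. (a || !b || d) — a is true.
  5. (f || d || !a) — d is true.
  6. (!e || f) — f is true.
  7. (g || a || !e) — a is true.
  8. (b || g || c) — b is true.
  9. (!e || b) — b is true.
  10. (!b || a || f) — a is true.
  11. (e || g) — e is true.
  12. (c || b || e) — b is true.
  13. (f || a) — a is true.
  14. (!c || b || e) — !c is true.
  15. (!c || a || !g) — !c is true.
  16. (f || !g) — f is true.
  17. (d || !f) — d is true.
  18. (g || !f || !b) — g is true.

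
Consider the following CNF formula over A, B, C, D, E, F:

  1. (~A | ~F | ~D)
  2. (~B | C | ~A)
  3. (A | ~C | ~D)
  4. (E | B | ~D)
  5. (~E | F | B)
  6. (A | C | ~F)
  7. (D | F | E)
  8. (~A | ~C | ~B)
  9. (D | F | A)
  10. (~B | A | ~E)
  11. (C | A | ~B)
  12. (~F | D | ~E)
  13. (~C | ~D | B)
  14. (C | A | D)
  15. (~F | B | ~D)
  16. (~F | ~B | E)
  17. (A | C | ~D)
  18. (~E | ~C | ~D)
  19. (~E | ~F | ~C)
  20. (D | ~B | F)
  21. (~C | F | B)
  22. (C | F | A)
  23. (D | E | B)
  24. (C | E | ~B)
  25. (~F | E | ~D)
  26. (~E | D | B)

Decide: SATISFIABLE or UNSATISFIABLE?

D = True:
  C = True:
    propagation gives A=True, F=False, B=False; an empty clause results — contradiction.
  C = False:
    propagation gives A=True, F=False, B=False, E=True; an empty clause results — contradiction.
D = False:
  B = True:
    propagation gives F=True, E=False; an empty clause results — contradiction.
  B = False:
    propagation gives E=True; an empty clause results — contradiction.
Every branch closes, so no satisfying assignment exists.

UNSATISFIABLE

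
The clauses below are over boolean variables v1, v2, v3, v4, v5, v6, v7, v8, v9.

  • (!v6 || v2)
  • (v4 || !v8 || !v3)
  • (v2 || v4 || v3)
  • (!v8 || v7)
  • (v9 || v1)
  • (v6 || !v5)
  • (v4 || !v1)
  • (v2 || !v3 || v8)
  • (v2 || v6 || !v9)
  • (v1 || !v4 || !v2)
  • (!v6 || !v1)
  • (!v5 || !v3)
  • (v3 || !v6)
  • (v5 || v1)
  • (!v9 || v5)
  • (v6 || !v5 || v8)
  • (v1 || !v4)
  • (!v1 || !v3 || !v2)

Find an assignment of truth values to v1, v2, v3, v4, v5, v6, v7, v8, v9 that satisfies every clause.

v1 = T, v2 = T, v3 = F, v4 = T, v5 = F, v6 = F, v7 = T, v8 = F, v9 = F

Pure literal: v7 appears only positively; assign v7 = True.
Try v1 = True.
  then v4 is forced to True.
  then v6 is forced to False.
  then v5 is forced to False.
  then v9 is forced to False.
For the remaining variables, v2 = True, v3 = False, v8 = False works.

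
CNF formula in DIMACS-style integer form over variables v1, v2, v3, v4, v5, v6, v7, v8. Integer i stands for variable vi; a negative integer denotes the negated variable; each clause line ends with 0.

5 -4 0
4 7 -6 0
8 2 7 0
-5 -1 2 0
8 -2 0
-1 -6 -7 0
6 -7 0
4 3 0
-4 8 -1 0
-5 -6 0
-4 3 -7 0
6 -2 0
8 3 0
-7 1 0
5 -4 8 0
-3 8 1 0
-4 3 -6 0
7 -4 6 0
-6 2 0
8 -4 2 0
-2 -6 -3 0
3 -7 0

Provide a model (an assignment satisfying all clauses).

v1 = False, v2 = False, v3 = True, v4 = False, v5 = True, v6 = False, v7 = False, v8 = True

Check each clause:
  1. (v5 || !v4) — !v4 is true.
  2. (v7 || v4 || !v6) — !v6 is true.
  3. (v2 || v7 || v8) — v8 is true.
  4. (!v5 || v2 || !v1) — !v1 is true.
  5. (v8 || !v2) — v8 is true.
  6. (!v1 || !v6 || !v7) — !v7 is true.
  7. (!v7 || v6) — !v7 is true.
  8. (v3 || v4) — v3 is true.
  9. (!v1 || v8 || !v4) — v8 is true.
  10. (!v5 || !v6) — !v6 is true.
  11. (!v4 || v3 || !v7) — !v7 is true.
  12. (!v2 || v6) — !v2 is true.
  13. (v3 || v8) — v8 is true.
  14. (!v7 || v1) — !v7 is true.
  15. (!v4 || v5 || v8) — v8 is true.
  16. (v8 || v1 || !v3) — v8 is true.
  17. (v3 || !v6 || !v4) — !v6 is true.
  18. (v6 || !v4 || v7) — !v4 is true.
  19. (!v6 || v2) — !v6 is true.
  20. (v8 || !v4 || v2) — v8 is true.
  21. (!v6 || !v3 || !v2) — !v6 is true.
  22. (v3 || !v7) — !v7 is true.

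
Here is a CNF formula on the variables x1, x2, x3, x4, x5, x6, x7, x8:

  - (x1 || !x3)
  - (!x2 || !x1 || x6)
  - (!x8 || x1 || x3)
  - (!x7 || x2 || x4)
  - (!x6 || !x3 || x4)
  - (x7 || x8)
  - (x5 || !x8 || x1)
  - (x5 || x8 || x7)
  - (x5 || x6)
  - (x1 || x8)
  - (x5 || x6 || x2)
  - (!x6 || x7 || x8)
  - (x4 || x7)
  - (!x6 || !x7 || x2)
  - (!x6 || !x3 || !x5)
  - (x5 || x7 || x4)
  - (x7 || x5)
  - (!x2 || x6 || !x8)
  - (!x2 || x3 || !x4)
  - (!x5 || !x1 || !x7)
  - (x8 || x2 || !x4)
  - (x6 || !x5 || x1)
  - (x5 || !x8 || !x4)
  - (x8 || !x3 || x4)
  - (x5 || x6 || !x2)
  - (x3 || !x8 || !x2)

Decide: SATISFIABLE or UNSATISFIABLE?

SATISFIABLE

Branch on x1: take x1 = True.
Set x2 = True and propagate.
  then x6 is forced to True.
Set x3 = True and propagate.
  then x4 is forced to True.
  then x5 is forced to False.
  then x7 is forced to True.
  then x8 is forced to False.
Every clause has at least one true literal under this assignment.
So x1=True, x2=True, x3=True, x4=True, x5=False, x6=True, x7=True, x8=False is a satisfying assignment.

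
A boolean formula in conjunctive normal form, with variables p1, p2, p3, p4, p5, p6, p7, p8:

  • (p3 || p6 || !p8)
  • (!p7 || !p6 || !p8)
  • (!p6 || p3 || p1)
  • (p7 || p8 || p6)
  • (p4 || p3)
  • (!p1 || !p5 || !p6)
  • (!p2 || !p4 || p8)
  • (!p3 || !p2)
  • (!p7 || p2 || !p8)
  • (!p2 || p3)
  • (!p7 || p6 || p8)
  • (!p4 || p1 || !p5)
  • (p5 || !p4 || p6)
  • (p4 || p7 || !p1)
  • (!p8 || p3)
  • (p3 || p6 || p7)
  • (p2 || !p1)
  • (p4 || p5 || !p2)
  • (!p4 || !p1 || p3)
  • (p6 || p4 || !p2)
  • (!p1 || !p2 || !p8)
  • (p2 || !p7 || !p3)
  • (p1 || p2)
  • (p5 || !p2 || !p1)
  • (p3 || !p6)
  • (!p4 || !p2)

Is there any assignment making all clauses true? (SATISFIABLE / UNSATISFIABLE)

UNSATISFIABLE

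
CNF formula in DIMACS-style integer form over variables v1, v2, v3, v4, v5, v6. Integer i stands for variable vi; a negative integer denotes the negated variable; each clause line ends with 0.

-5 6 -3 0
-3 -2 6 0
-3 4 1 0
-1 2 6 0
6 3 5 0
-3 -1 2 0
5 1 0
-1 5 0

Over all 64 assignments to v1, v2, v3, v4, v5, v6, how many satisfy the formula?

Split on v1, then v3.
  v1=T, v3=T: remaining (v2,v4,v5,v6) ∈ {(T,F,T,T); (T,T,T,T)} — 2.
  v1=T, v3=F: v4 free; 3 ways for (v2,v5,v6) × 2^1 = 6.
  v1=F, v3=T: remaining (v2,v4,v5,v6) ∈ {(F,T,T,T); (T,T,T,T)} — 2.
  v1=F, v3=F: forces v5=T; v2, v4, v6 free → 2^3 = 8.
Total: 2 + 6 + 2 + 8 = 18.

18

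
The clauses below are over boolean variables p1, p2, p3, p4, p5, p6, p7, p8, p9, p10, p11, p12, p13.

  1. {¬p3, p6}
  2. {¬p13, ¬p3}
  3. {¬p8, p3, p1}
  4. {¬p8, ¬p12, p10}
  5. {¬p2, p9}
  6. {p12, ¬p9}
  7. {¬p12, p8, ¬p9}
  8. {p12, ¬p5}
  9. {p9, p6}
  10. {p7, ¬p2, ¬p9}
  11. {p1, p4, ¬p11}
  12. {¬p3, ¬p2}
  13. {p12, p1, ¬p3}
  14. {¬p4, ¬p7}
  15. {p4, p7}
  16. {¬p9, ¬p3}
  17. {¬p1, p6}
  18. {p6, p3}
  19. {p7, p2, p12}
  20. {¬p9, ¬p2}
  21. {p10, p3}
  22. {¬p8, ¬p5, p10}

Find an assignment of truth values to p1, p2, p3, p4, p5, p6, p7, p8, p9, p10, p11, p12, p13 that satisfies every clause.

p1=True, p2=False, p3=True, p4=False, p5=False, p6=True, p7=True, p8=False, p9=False, p10=True, p11=False, p12=True, p13=False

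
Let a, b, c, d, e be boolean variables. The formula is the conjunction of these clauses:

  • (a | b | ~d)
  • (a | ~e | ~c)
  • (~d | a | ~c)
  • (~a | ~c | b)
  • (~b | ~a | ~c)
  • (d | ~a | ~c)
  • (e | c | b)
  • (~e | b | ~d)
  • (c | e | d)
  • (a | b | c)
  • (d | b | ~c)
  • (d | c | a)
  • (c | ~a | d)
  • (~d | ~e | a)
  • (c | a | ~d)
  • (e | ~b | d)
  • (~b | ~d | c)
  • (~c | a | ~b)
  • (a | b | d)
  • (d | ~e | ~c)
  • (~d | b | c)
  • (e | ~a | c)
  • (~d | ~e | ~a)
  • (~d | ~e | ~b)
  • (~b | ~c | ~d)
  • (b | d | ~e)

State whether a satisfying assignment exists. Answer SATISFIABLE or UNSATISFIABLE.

d = True:
  c = True:
    propagation gives a=True, b=True; an empty clause results — contradiction.
  c = False:
    propagation gives a=True, b=False; an empty clause results — contradiction.
d = False:
  c = True:
    propagation gives a=False, e=False, b=True; an empty clause results — contradiction.
  c = False:
    propagation gives e=True, a=True; an empty clause results — contradiction.
Every branch closes, so no satisfying assignment exists.

UNSATISFIABLE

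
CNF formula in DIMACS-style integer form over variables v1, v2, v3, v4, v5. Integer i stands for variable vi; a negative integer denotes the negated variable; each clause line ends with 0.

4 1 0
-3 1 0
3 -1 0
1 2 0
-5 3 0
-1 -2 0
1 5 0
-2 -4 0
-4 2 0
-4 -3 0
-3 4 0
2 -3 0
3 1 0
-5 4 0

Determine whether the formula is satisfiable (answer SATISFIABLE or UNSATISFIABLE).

UNSATISFIABLE

v1 = True:
  propagation gives v3=True, v2=False; an empty clause results — contradiction.
v1 = False:
  propagation gives v4=True, v3=False; an empty clause results — contradiction.
Every branch closes, so no satisfying assignment exists.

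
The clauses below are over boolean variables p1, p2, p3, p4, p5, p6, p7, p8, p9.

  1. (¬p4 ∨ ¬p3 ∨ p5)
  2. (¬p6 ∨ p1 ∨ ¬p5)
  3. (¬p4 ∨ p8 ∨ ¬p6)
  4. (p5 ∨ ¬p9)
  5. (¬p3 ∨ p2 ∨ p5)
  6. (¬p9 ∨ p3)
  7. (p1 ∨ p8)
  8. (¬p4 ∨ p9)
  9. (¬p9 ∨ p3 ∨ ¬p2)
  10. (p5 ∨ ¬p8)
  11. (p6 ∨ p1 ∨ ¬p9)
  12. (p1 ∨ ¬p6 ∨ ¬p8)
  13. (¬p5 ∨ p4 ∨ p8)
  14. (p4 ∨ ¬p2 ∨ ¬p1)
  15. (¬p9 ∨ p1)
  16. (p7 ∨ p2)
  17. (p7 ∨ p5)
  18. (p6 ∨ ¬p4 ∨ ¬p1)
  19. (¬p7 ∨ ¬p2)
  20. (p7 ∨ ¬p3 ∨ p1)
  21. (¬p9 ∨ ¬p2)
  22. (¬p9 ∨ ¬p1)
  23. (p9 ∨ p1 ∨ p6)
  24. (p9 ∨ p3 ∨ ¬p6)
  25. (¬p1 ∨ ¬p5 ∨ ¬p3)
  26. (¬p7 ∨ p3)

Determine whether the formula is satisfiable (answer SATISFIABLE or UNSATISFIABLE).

UNSATISFIABLE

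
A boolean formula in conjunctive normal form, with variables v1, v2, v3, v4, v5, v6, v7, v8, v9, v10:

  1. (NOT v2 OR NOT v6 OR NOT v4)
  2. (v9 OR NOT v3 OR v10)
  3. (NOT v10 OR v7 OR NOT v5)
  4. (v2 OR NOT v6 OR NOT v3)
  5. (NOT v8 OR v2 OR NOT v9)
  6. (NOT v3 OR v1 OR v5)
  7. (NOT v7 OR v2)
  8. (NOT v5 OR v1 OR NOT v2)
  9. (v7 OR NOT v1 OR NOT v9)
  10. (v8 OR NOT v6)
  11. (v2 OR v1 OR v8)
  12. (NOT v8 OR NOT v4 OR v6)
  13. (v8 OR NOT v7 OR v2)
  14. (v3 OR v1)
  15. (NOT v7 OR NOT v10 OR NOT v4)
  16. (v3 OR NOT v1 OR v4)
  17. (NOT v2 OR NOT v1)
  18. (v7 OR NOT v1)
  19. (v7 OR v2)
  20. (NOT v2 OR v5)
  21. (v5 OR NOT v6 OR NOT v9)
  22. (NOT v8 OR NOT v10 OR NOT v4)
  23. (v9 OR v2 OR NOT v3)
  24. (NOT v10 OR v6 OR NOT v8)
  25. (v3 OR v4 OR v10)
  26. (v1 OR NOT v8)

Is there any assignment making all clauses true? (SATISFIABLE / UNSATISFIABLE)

UNSATISFIABLE

v2 = True:
  propagation gives v1=False, v5=False; an empty clause results — contradiction.
v2 = False:
  propagation gives v7=False; an empty clause results — contradiction.
Every branch closes, so no satisfying assignment exists.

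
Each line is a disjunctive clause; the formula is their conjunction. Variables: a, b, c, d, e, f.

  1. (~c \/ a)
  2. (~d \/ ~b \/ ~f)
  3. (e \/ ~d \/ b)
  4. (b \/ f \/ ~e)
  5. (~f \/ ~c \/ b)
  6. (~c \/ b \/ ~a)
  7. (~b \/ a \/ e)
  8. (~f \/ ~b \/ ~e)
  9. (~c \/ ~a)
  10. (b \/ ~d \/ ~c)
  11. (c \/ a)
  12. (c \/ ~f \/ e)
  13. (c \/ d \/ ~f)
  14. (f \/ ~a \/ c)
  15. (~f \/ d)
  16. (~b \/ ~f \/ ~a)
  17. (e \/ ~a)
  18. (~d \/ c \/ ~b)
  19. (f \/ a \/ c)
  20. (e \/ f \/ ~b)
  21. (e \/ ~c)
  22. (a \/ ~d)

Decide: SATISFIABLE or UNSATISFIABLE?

SATISFIABLE

Try a = True.
  then c is forced to False.
  then f is forced to True.
  then e is forced to True.
  then b is forced to False.
  then d is forced to True.
So a=True, b=False, c=False, d=True, e=True, f=True is a satisfying assignment.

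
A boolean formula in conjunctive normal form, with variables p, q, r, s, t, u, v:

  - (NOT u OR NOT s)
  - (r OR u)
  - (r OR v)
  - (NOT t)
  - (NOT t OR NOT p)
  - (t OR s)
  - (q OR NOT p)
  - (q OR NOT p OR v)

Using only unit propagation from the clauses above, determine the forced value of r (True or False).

True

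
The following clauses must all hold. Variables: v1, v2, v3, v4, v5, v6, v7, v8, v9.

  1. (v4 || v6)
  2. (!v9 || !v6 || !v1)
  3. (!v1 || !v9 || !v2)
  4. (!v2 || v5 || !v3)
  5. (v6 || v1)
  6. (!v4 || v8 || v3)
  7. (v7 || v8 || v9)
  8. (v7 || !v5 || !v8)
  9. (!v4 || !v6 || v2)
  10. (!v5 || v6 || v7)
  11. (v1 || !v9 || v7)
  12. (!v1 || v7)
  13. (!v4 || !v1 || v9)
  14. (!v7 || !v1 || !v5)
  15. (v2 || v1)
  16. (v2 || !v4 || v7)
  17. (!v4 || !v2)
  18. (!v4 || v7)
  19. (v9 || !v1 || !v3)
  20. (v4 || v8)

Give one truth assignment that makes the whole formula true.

v1=F, v2=T, v3=F, v4=F, v5=T, v6=T, v7=T, v8=T, v9=F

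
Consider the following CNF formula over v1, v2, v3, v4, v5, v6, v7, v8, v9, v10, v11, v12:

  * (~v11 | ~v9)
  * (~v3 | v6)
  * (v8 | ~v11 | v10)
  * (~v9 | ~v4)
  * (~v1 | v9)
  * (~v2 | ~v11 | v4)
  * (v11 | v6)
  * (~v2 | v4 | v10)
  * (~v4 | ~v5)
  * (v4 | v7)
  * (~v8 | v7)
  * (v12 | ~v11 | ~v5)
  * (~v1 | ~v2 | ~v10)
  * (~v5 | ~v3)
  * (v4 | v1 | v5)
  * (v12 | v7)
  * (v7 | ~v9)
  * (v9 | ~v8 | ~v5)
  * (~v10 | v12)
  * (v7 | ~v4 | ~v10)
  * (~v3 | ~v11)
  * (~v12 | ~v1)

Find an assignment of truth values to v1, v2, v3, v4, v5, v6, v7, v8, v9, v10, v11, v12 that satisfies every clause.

v1=True, v2=False, v3=False, v4=False, v5=False, v6=True, v7=True, v8=True, v9=True, v10=False, v11=False, v12=False

Check each clause:
  1. (~v9 | ~v11) — ~v11 is true.
  2. (v6 | ~v3) — ~v3 is true.
  3. (v8 | ~v11 | v10) — v8 is true.
  4. (~v9 | ~v4) — ~v4 is true.
  5. (v9 | ~v1) — v9 is true.
  6. (v4 | ~v11 | ~v2) — ~v11 is true.
  7. (v11 | v6) — v6 is true.
  8. (v10 | ~v2 | v4) — ~v2 is true.
  9. (~v5 | ~v4) — ~v5 is true.
  10. (v4 | v7) — v7 is true.
  11. (v7 | ~v8) — v7 is true.
  12. (~v5 | ~v11 | v12) — ~v5 is true.
  13. (~v1 | ~v2 | ~v10) — ~v2 is true.
  14. (~v3 | ~v5) — ~v5 is true.
  15. (v4 | v1 | v5) — v1 is true.
  16. (v12 | v7) — v7 is true.
  17. (v7 | ~v9) — v7 is true.
  18. (~v5 | ~v8 | v9) — v9 is true.
  19. (~v10 | v12) — ~v10 is true.
  20. (~v10 | v7 | ~v4) — ~v4 is true.
  21. (~v11 | ~v3) — ~v3 is true.
  22. (~v1 | ~v12) — ~v12 is true.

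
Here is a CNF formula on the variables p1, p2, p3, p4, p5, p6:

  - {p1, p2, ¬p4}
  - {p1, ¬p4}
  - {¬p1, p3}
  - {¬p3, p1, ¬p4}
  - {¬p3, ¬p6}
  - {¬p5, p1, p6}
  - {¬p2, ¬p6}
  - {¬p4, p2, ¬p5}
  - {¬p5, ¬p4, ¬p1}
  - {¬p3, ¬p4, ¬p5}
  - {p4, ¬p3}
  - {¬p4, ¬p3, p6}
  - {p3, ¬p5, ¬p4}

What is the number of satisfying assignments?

4

The models are:
  p1=F p2=F p3=F p4=F p5=F p6=F
  p1=F p2=F p3=F p4=F p5=F p6=T
  p1=F p2=F p3=F p4=F p5=T p6=T
  p1=F p2=T p3=F p4=F p5=F p6=F
That's 4 in total.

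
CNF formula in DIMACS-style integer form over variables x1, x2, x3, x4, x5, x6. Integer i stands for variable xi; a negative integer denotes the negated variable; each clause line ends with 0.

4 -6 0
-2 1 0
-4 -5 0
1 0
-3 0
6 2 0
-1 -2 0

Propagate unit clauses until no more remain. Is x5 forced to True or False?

False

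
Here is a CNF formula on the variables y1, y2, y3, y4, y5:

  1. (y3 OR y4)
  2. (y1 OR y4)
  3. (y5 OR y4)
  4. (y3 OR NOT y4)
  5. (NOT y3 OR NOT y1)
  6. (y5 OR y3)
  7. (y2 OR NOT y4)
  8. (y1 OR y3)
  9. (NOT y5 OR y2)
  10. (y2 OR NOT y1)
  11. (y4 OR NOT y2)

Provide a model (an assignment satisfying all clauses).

y1=False  y2=True  y3=True  y4=True  y5=True

Branch on y1: take y1 = False.
  then y4 is forced to True.
  then y3 is forced to True.
  then y2 is forced to True.
y5 is now unconstrained; take y5 = True.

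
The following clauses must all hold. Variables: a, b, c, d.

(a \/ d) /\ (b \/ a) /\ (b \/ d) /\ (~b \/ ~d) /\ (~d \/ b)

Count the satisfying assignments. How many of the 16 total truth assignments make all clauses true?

Satisfying assignments:
  a=T b=T c=F d=F
  a=T b=T c=T d=F
That's 2 in total.

2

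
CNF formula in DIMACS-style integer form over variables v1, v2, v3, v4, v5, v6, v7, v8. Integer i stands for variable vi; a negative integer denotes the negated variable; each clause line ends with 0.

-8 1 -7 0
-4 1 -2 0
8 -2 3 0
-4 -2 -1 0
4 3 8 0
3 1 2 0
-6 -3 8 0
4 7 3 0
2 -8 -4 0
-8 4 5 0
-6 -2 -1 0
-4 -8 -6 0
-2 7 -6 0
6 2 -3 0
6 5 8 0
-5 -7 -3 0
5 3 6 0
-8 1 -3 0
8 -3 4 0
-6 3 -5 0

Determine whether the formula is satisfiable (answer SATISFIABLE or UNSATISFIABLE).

SATISFIABLE

Set v1 = True and propagate.
Branch on v2: take v2 = True.
  then v4 is forced to False.
  then v6 is forced to False.
The remaining clauses are satisfied by v3 = False, v5 = True, v7 = True, v8 = True.
So v1=True  v2=True  v3=False  v4=False  v5=True  v6=False  v7=True  v8=True is a satisfying assignment.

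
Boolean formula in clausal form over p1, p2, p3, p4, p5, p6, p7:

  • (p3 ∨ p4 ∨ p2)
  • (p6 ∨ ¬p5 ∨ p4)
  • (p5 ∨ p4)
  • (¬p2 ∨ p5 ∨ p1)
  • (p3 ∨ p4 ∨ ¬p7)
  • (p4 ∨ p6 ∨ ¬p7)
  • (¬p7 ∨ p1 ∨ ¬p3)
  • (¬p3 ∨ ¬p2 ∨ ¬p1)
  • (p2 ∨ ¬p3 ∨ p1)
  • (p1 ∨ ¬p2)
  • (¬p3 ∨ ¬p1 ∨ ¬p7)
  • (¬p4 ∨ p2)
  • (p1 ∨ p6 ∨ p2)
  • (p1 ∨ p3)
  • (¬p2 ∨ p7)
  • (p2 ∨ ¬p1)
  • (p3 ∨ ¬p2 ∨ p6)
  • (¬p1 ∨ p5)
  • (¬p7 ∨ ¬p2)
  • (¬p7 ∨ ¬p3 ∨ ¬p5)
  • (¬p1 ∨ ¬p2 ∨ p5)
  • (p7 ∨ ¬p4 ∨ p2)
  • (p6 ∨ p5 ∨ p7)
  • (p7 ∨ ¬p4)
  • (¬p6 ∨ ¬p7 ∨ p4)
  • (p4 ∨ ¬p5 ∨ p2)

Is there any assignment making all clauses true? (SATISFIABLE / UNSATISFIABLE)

UNSATISFIABLE

p2 = True:
  propagation gives p1=True, p3=False, p7=True; an empty clause results — contradiction.
p2 = False:
  propagation gives p4=False, p3=True, p5=True; an empty clause results — contradiction.
Every branch closes, so no satisfying assignment exists.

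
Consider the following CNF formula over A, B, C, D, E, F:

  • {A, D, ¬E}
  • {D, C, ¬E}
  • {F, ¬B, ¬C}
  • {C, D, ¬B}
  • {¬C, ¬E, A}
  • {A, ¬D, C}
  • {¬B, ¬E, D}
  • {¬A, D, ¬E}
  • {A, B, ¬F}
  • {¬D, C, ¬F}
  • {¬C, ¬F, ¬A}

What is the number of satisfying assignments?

14

Case analysis on C and D:
  C=T, D=T: remaining (A,B,E,F) ∈ {(F,F,F,F); (F,T,F,T); (T,F,F,F); (T,F,T,F)} — 4.
  C=T, D=F: remaining (A,B,E,F) ∈ {(F,F,F,F); (F,T,F,T); (T,F,F,F)} — 3.
  C=F, D=T: remaining (A,B,E,F) ∈ {(T,F,F,F); (T,F,T,F); (T,T,F,F); (T,T,T,F)} — 4.
  C=F, D=F: remaining (A,B,E,F) ∈ {(F,F,F,F); (T,F,F,F); (T,F,F,T)} — 3.
Total: 4 + 3 + 4 + 3 = 14.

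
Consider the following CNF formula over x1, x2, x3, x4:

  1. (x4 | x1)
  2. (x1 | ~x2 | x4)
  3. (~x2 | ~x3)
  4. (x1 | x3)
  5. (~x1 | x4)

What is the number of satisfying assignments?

4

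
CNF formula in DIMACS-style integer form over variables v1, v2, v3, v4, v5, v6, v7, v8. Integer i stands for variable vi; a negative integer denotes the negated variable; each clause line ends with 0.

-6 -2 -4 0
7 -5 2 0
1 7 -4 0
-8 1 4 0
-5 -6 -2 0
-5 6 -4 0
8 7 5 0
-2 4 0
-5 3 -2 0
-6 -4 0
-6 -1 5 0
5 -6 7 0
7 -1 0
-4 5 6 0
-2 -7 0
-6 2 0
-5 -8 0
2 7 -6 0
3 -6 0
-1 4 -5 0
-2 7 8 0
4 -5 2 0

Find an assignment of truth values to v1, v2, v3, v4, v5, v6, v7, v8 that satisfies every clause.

v1=True, v2=False, v3=False, v4=False, v5=False, v6=False, v7=True, v8=True

Check each clause:
  1. (~v2 \/ ~v4 \/ ~v6) — ~v6 is true.
  2. (v7 \/ ~v5 \/ v2) — ~v5 is true.
  3. (v7 \/ v1 \/ ~v4) — v1 is true.
  4. (~v8 \/ v1 \/ v4) — v1 is true.
  5. (~v6 \/ ~v2 \/ ~v5) — ~v6 is true.
  6. (v6 \/ ~v4 \/ ~v5) — ~v5 is true.
  7. (v5 \/ v7 \/ v8) — v8 is true.
  8. (v4 \/ ~v2) — ~v2 is true.
  9. (~v2 \/ ~v5 \/ v3) — ~v2 is true.
  10. (~v4 \/ ~v6) — ~v6 is true.
  11. (v5 \/ ~v6 \/ ~v1) — ~v6 is true.
  12. (v7 \/ v5 \/ ~v6) — ~v6 is true.
  13. (~v1 \/ v7) — v7 is true.
  14. (v5 \/ ~v4 \/ v6) — ~v4 is true.
  15. (~v2 \/ ~v7) — ~v2 is true.
  16. (~v6 \/ v2) — ~v6 is true.
  17. (~v5 \/ ~v8) — ~v5 is true.
  18. (~v6 \/ v2 \/ v7) — ~v6 is true.
  19. (v3 \/ ~v6) — ~v6 is true.
  20. (v4 \/ ~v5 \/ ~v1) — ~v5 is true.
  21. (v8 \/ v7 \/ ~v2) — v8 is true.
  22. (v4 \/ ~v5 \/ v2) — ~v5 is true.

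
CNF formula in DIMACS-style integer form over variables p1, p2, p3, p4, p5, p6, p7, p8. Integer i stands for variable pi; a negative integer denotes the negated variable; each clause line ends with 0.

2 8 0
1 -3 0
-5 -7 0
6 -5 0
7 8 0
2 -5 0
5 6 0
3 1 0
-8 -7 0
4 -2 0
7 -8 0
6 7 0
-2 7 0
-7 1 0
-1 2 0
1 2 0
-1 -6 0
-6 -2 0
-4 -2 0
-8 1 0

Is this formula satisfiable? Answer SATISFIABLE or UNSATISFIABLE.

p2 = True:
  propagation gives p4=True; an empty clause results — contradiction.
p2 = False:
  propagation gives p8=True, p5=False, p6=True, p7=False; an empty clause results — contradiction.
Every branch closes, so no satisfying assignment exists.

UNSATISFIABLE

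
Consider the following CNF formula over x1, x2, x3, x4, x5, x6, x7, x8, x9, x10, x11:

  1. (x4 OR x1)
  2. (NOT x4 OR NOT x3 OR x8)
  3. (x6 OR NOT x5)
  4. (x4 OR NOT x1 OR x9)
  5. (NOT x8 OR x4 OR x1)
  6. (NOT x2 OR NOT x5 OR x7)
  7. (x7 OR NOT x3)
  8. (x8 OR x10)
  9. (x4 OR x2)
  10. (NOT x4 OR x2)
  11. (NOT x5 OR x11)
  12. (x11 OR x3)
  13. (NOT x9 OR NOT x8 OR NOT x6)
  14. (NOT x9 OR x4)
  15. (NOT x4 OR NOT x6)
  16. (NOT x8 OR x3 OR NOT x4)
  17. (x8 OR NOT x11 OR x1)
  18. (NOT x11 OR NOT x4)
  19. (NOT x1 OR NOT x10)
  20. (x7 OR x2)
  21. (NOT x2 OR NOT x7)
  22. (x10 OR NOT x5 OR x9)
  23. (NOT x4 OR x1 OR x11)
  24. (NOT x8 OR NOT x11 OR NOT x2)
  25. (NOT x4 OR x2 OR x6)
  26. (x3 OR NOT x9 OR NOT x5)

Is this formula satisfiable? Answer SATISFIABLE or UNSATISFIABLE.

UNSATISFIABLE

x4 = True:
  propagation gives x2=True, x6=False, x5=False, x11=False; an empty clause results — contradiction.
x4 = False:
  propagation gives x1=True, x9=True; an empty clause results — contradiction.
Every branch closes, so no satisfying assignment exists.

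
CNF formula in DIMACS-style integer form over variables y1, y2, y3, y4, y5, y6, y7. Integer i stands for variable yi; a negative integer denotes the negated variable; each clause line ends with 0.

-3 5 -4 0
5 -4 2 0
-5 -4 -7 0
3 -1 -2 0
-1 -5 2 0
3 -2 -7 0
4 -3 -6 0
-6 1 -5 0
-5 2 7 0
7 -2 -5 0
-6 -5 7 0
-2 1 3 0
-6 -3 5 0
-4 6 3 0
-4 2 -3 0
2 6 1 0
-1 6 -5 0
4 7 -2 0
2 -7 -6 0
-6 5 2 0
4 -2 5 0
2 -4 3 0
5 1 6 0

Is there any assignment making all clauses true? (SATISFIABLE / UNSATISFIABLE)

SATISFIABLE

Set y1 = False and propagate.
Try y2 = True.
  then y3 is forced to True.
Branch on y4: take y4 = False.
  then y6 is forced to False.
  then y7 is forced to True.
  then y5 is forced to True.
So y1=0  y2=1  y3=1  y4=0  y5=1  y6=0  y7=1 is a satisfying assignment.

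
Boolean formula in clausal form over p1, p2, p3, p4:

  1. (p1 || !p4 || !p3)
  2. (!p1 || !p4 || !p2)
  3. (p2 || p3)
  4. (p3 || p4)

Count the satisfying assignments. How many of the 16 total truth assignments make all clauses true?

6

The models are:
  p1=0 p2=0 p3=1 p4=0
  p1=0 p2=1 p3=0 p4=1
  p1=0 p2=1 p3=1 p4=0
  p1=1 p2=0 p3=1 p4=0
  p1=1 p2=0 p3=1 p4=1
  p1=1 p2=1 p3=1 p4=0
Count: 6.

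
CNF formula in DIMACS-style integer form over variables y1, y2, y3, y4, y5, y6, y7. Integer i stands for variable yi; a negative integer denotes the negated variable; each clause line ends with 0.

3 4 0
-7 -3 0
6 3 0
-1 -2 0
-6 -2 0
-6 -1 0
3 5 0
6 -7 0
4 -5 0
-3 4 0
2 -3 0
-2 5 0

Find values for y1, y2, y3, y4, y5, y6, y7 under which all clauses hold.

y1=F, y2=F, y3=F, y4=T, y5=T, y6=T, y7=F

y1 occurs only negated in the remaining clauses — set y1 = False.
Pure literal: y4 appears only positively; assign y4 = True.
Set y2 = False and propagate.
  then y3 is forced to False.
  then y6 is forced to True.
  then y5 is forced to True.
y7 is now unconstrained; take y7 = False.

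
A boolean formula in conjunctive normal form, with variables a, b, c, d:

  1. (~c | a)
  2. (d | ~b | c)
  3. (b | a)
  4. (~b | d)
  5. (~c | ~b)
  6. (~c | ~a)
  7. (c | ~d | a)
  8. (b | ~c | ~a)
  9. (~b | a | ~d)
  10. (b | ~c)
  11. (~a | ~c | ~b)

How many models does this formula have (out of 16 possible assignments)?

Satisfying assignments:
  a=1 b=0 c=0 d=0
  a=1 b=0 c=0 d=1
  a=1 b=1 c=0 d=1
Count: 3.

3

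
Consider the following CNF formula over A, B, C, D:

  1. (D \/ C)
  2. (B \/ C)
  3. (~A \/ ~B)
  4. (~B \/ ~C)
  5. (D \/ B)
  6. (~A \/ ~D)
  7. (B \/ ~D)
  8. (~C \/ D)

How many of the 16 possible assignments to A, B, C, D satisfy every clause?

The models are:
  A=0 B=1 C=0 D=1
That's 1 in total.

1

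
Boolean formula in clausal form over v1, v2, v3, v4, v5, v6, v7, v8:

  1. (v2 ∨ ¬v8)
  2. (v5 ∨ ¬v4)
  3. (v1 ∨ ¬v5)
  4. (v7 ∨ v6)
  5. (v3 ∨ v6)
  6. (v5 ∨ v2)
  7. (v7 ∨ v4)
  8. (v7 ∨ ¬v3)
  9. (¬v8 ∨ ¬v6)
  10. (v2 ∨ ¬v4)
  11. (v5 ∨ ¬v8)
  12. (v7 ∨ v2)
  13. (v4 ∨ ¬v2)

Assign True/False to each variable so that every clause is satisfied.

v1 occurs only positively in the remaining clauses — set v1 = True.
Pure literal: v7 appears only positively; assign v7 = True.
Set v2 = True and propagate.
  then v4 is forced to True.
  then v5 is forced to True.
Try v3 = True.
Branch on v6: take v6 = False.
v8 is now unconstrained; take v8 = True.

v1=1, v2=1, v3=1, v4=1, v5=1, v6=0, v7=1, v8=1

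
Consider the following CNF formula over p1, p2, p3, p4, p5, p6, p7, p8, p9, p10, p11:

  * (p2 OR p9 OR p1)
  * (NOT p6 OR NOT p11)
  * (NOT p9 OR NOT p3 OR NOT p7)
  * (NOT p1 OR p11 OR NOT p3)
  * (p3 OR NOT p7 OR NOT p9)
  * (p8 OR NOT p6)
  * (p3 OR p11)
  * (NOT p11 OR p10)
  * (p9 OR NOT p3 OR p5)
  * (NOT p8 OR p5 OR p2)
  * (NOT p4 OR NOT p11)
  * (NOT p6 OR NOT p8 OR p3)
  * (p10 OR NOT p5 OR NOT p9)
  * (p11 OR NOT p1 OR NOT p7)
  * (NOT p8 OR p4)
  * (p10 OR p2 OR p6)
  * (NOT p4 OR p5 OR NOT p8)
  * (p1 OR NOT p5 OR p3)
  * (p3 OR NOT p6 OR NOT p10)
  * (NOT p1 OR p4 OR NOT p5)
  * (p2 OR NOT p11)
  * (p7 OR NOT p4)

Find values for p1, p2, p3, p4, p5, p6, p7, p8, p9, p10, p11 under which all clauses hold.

p1 = F, p2 = F, p3 = T, p4 = F, p5 = F, p6 = F, p7 = F, p8 = F, p9 = T, p10 = T, p11 = F

Check each clause:
  1. (p2 OR p1 OR p9) — p9 is true.
  2. (NOT p6 OR NOT p11) — NOT p6 is true.
  3. (NOT p9 OR NOT p3 OR NOT p7) — NOT p7 is true.
  4. (NOT p3 OR NOT p1 OR p11) — NOT p1 is true.
  5. (p3 OR NOT p9 OR NOT p7) — NOT p7 is true.
  6. (p8 OR NOT p6) — NOT p6 is true.
  7. (p11 OR p3) — p3 is true.
  8. (p10 OR NOT p11) — p10 is true.
  9. (p5 OR p9 OR NOT p3) — p9 is true.
  10. (NOT p8 OR p2 OR p5) — NOT p8 is true.
  11. (NOT p11 OR NOT p4) — NOT p4 is true.
  12. (NOT p6 OR NOT p8 OR p3) — NOT p8 is true.
  13. (NOT p9 OR p10 OR NOT p5) — p10 is true.
  14. (NOT p1 OR NOT p7 OR p11) — NOT p7 is true.
  15. (NOT p8 OR p4) — NOT p8 is true.
  16. (p2 OR p6 OR p10) — p10 is true.
  17. (NOT p8 OR NOT p4 OR p5) — NOT p8 is true.
  18. (p1 OR p3 OR NOT p5) — p3 is true.
  19. (p3 OR NOT p10 OR NOT p6) — NOT p6 is true.
  20. (NOT p5 OR p4 OR NOT p1) — NOT p5 is true.
  21. (NOT p11 OR p2) — NOT p11 is true.
  22. (NOT p4 OR p7) — NOT p4 is true.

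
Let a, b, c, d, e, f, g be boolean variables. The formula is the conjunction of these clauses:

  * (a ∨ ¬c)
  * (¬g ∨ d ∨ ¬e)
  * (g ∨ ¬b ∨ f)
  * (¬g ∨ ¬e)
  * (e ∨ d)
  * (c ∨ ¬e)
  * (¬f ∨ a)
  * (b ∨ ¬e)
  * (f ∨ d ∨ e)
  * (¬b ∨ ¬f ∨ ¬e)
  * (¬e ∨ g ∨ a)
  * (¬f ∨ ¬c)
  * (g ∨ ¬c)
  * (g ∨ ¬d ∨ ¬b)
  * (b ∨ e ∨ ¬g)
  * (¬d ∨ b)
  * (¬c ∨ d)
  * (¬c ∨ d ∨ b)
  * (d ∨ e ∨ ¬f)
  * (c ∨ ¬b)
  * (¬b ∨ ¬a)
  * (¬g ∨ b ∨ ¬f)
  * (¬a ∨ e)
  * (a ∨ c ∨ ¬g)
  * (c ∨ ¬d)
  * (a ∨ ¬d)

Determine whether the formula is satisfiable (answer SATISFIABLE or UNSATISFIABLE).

e = True:
  propagation gives g=False, c=True; an empty clause results — contradiction.
e = False:
  propagation gives d=True, b=True, g=True, c=True; an empty clause results — contradiction.
Every branch closes, so no satisfying assignment exists.

UNSATISFIABLE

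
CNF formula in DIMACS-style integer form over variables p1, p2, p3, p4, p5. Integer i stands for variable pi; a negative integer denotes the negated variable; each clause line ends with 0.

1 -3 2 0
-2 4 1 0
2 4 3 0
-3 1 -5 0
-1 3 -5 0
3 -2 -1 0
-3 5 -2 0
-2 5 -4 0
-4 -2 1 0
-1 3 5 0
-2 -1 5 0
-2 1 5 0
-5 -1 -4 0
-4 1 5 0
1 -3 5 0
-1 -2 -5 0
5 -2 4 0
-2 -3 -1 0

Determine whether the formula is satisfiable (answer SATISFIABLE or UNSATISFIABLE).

Branch on p1: take p1 = True.
Try p2 = False.
Try p3 = True.
For the remaining variables, p4 = False, p5 = True works.
Every clause has at least one true literal under this assignment.
So p1=T, p2=F, p3=T, p4=F, p5=T is a satisfying assignment.

SATISFIABLE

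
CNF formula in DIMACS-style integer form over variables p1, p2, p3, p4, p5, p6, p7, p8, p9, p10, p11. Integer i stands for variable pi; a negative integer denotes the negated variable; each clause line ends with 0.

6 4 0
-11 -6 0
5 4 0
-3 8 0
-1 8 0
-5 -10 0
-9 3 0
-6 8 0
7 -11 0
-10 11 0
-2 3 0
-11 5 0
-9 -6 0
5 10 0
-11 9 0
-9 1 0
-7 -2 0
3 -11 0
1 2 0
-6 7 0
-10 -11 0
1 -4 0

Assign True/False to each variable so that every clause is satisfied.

p1=T, p2=F, p3=T, p4=F, p5=T, p6=T, p7=T, p8=T, p9=F, p10=F, p11=F

Check each clause:
  1. {p6, p4} — p6 is true.
  2. {¬p11, ¬p6} — ¬p11 is true.
  3. {p5, p4} — p5 is true.
  4. {p8, ¬p3} — p8 is true.
  5. {p8, ¬p1} — p8 is true.
  6. {¬p10, ¬p5} — ¬p10 is true.
  7. {¬p9, p3} — p3 is true.
  8. {p8, ¬p6} — p8 is true.
  9. {¬p11, p7} — ¬p11 is true.
  10. {p11, ¬p10} — ¬p10 is true.
  11. {p3, ¬p2} — p3 is true.
  12. {¬p11, p5} — p5 is true.
  13. {¬p6, ¬p9} — ¬p9 is true.
  14. {p10, p5} — p5 is true.
  15. {p9, ¬p11} — ¬p11 is true.
  16. {¬p9, p1} — p1 is true.
  17. {¬p2, ¬p7} — ¬p2 is true.
  18. {¬p11, p3} — p3 is true.
  19. {p2, p1} — p1 is true.
  20. {p7, ¬p6} — p7 is true.
  21. {¬p11, ¬p10} — ¬p11 is true.
  22. {¬p4, p1} — p1 is true.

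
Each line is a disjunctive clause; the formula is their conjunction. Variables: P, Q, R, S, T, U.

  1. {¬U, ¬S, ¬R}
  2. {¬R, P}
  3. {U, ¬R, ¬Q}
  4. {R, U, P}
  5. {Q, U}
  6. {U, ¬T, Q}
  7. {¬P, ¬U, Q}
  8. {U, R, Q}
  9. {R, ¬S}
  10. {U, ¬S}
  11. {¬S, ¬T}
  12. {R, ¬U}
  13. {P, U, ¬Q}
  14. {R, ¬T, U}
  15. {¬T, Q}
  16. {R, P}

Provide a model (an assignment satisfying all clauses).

Pure literal: S appears only negated; assign S = False.
Branch on P: take P = True.
The remaining clauses are satisfied by Q = True, R = True, T = True, U = True.
Every clause has at least one true literal under this assignment.

P=T, Q=T, R=T, S=F, T=T, U=T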